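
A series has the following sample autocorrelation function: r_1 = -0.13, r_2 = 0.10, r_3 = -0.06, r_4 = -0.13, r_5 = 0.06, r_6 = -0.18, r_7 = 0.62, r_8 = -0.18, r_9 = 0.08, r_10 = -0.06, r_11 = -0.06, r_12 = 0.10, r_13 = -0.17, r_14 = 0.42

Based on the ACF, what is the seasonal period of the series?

The largest autocorrelation is r_7 = 0.62, with a weaker echo at lag 14 (0.42); the remaining lags stay at or below 0.10.
The dominant spike at lag 7 indicates a seasonal period of 7.

7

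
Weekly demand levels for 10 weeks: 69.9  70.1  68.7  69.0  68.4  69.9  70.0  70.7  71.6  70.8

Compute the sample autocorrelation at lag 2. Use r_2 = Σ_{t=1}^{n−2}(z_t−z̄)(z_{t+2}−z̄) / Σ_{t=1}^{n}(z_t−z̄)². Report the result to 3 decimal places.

Mean z̄ = (69.9 + 70.1 + 68.7 + 69.0 + 68.4 + 69.9 + 70.0 + 70.7 + 71.6 + 70.8)/10 = 69.9100
Numerator Σ_{t=1}^{8}(z_t−z̄)(z_{t+2}−z̄) = 2.3868
Denominator Σ(z_t−z̄)² = 8.8890
r_2 = 2.3868 / 8.8890 = 0.269

0.269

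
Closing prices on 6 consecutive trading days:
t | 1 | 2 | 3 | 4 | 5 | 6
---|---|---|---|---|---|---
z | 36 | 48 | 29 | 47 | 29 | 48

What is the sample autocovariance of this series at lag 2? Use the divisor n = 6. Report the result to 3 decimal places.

45.750

Mean z̄ = (36 + 48 + 29 + 47 + 29 + 48)/6 = 39.5000
Deviations: -3.5000, 8.5000, -10.5000, 7.5000, -10.5000, 8.5000
Σ_{t=1}^{4}(z_t−z̄)(z_{t+2}−z̄) = 274.5000
γ_2 = 274.5000 / 6 = 45.750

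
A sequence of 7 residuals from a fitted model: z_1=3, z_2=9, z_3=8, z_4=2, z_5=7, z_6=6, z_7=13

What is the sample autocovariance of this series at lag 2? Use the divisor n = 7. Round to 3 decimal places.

-1.373

Mean z̄ = (3 + 9 + 8 + 2 + 7 + 6 + 13)/7 = 6.8571
Σ_{t=1}^{5}(z_t−z̄)(z_{t+2}−z̄) = -9.6122
γ_2 = -9.6122 / 7 = -1.373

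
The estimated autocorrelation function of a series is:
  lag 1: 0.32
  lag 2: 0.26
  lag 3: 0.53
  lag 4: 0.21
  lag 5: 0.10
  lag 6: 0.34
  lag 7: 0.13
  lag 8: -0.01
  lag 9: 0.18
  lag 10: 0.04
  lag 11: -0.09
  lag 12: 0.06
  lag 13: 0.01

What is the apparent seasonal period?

The largest autocorrelation is r_3 = 0.53, with a weaker echo at lag 6 (0.34); the remaining lags stay at or below 0.32. The elevated value at lag 1 (0.32), dropping to 0.26 at lag 2, reflects decaying short-term dependence rather than seasonality.
The dominant spike at lag 3 indicates a seasonal period of 3.

3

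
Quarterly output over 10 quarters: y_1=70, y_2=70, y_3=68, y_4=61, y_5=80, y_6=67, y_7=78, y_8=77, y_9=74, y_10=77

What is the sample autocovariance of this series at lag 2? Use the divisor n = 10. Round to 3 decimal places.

11.312

Mean ȳ = (70 + 70 + 68 + 61 + 80 + 67 + 78 + 77 + 74 + 77)/10 = 72.2000
Σ_{t=1}^{8}(y_t−ȳ)(y_{t+2}−ȳ) = 113.1200
γ_2 = 113.1200 / 10 = 11.312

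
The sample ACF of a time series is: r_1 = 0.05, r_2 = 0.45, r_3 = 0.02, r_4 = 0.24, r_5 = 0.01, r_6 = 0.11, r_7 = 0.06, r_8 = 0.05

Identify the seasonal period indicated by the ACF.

The largest autocorrelation is r_2 = 0.45, with a weaker echo at lag 4 (0.24); the remaining lags stay at or below 0.11.
The dominant spike at lag 2 indicates a seasonal period of 2.

2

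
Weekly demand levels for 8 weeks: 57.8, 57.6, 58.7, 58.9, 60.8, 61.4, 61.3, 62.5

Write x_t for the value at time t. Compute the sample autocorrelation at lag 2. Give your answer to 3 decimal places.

0.310

Mean x̄ = (57.8 + 57.6 + 58.7 + 58.9 + 60.8 + 61.4 + 61.3 + 62.5)/8 = 59.8750
Σ(x_t−x̄)(x_{t+2}−x̄) = (2.4381) + (2.2181) + (-1.0869) + (-1.4869) + (1.3181) + (4.0031) = 7.4038
Denominator Σ(x_t−x̄)² = 23.9150
r_2 = 7.4038 / 23.9150 = 0.310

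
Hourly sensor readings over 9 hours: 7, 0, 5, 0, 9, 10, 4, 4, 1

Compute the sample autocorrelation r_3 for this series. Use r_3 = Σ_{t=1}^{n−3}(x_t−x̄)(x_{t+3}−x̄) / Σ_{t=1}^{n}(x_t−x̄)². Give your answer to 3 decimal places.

Mean x̄ = (7 + 0 + 5 + 0 + 9 + 10 + 4 + 4 + 1)/9 = 4.4444
Σ(x_t−x̄)(x_{t+3}−x̄) = (-11.3580) + (-20.2469) + (3.0864) + (1.9753) + (-2.0247) + (-19.1358) = -47.7037
Denominator Σ(x_t−x̄)² = 110.2222
r_3 = -47.7037 / 110.2222 = -0.433

-0.433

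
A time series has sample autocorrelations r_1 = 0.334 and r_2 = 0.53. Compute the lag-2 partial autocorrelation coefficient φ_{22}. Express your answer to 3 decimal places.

φ_{22} = (r_2 − r_1²) / (1 − r_1²)
r_1² = (0.334)² = 0.111556
Numerator = 0.53 − 0.1116 = 0.4184; denominator = 1 − 0.1116 = 0.8884
φ_{22} = 0.4184 / 0.8884 = 0.471

0.471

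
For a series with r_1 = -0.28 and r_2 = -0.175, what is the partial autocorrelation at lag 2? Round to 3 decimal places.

-0.275

φ_{22} = (r_2 − r_1²) / (1 − r_1²)
r_1² = (-0.28)² = 0.0784
Numerator = -0.175 − 0.0784 = -0.2534; denominator = 1 − 0.0784 = 0.9216
φ_{22} = -0.2534 / 0.9216 = -0.275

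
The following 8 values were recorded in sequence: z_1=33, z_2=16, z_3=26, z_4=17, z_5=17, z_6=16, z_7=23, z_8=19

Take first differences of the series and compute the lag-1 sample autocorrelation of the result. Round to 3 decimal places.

First differences Δz: -17, 10, -9, 0, -1, 7, -4
Mean of differences = -2.0000
Numerator Σ(Δz_t−Δz̄)(Δz_{t+1}−Δz̄) = -285.0000
Denominator Σ(Δz_t−Δz̄)² = 508.0000
r_1(Δz) = -285.0000 / 508.0000 = -0.561

-0.561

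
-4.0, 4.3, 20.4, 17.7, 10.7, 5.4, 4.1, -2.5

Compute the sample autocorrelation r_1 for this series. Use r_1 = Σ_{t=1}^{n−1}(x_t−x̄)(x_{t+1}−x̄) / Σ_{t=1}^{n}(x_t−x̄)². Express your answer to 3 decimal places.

0.377

Mean x̄ = (-4.0 + 4.3 + 20.4 + 17.7 + 10.7 + 5.4 + 4.1 − 2.5)/8 = 7.0125
Deviations from mean: -11.0125, -2.7125, 13.3875, 10.6875, 3.6875, -1.6125, -2.9125, -9.5125
Numerator Σ_{t=1}^{7}(x_t−x̄)(x_{t+1}−x̄) = 202.5023
Denominator Σ(x_t−x̄)² = 537.2488
r_1 = 202.5023 / 537.2488 = 0.377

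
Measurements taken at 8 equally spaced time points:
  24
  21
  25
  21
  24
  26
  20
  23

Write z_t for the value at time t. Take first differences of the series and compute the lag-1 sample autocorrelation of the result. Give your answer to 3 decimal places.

-0.649

First differences Δz: -3, 4, -4, 3, 2, -6, 3
Mean of differences = -0.1429
Numerator Σ(Δz_t−Δz̄)(Δz_{t+1}−Δz̄) = -64.1633
Denominator Σ(Δz_t−Δz̄)² = 98.8571
r_1(Δz) = -64.1633 / 98.8571 = -0.649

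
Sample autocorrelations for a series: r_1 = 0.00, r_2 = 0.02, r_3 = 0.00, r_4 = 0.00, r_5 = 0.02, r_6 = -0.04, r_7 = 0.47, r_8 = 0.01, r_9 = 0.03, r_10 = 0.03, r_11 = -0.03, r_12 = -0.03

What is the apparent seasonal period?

The largest autocorrelation is r_7 = 0.47; the remaining lags stay at or below 0.03.
The dominant spike at lag 7 indicates a seasonal period of 7.

7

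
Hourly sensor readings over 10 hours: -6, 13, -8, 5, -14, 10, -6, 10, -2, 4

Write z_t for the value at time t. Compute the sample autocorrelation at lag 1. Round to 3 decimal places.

Mean z̄ = (-6 + 13 − 8 + 5 − 14 + 10 − 6 + 10 − 2 + 4)/10 = 0.6000
Numerator Σ_{t=1}^{9}(z_t−z̄)(z_{t+1}−z̄) = -585.1600
Denominator Σ(z_t−z̄)² = 742.4000
r_1 = -585.1600 / 742.4000 = -0.788

-0.788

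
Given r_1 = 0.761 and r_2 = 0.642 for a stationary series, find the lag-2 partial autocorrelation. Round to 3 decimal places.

φ_{22} = (r_2 − r_1²) / (1 − r_1²)
r_1² = (0.761)² = 0.579121
Numerator = 0.642 − 0.5791 = 0.0629; denominator = 1 − 0.5791 = 0.4209
φ_{22} = 0.0629 / 0.4209 = 0.149

0.149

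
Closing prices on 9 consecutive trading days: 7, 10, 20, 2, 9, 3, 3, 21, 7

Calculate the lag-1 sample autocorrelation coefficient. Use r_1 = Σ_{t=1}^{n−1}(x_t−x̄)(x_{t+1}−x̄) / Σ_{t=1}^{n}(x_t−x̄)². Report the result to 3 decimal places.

-0.326

Mean x̄ = (7 + 10 + 20 + 2 + 9 + 3 + 3 + 21 + 7)/9 = 9.1111
Numerator Σ_{t=1}^{8}(x_t−x̄)(x_{t+1}−x̄) = -128.5679
Denominator Σ(x_t−x̄)² = 394.8889
r_1 = -128.5679 / 394.8889 = -0.326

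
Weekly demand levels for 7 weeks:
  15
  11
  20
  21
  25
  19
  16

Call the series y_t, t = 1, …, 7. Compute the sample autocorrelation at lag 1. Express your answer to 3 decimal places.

0.305

Mean ȳ = (15 + 11 + 20 + 21 + 25 + 19 + 16)/7 = 18.1429
Deviations from mean: -3.1429, -7.1429, 1.8571, 2.8571, 6.8571, 0.8571, -2.1429
Σ(y_t−ȳ)(y_{t+1}−ȳ) = (22.4490) + (-13.2653) + (5.3061) + (19.5918) + (5.8776) + (-1.8367) = 38.1224
Denominator Σ(y_t−ȳ)² = 124.8571
r_1 = 38.1224 / 124.8571 = 0.305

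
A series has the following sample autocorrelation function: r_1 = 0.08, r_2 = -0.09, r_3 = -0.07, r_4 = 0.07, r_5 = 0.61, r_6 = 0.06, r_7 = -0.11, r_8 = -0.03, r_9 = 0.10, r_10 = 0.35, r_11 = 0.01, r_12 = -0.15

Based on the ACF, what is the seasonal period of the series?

The largest autocorrelation is r_5 = 0.61, with a weaker echo at lag 10 (0.35); the remaining lags stay at or below 0.10.
The dominant spike at lag 5 indicates a seasonal period of 5.

5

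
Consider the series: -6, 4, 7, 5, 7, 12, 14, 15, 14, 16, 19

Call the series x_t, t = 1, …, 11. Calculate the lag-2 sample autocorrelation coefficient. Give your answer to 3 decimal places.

Mean x̄ = (-6 + 4 + 7 + 5 + 7 + 12 + 14 + 15 + 14 + 16 + 19)/11 = 9.7273
Numerator Σ_{t=1}^{9}(x_t−x̄)(x_{t+2}−x̄) = 157.9421
Denominator Σ(x_t−x̄)² = 512.1818
r_2 = 157.9421 / 512.1818 = 0.308

0.308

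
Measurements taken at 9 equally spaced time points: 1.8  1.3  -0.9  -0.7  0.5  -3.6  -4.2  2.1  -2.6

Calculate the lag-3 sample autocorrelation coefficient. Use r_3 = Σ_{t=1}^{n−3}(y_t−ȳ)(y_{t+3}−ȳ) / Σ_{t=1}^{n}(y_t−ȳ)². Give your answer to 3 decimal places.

Mean ȳ = (1.8 + 1.3 − 0.9 − 0.7 + 0.5 − 3.6 − 4.2 + 2.1 − 2.6)/9 = -0.7000
Numerator Σ_{t=1}^{6}(y_t−ȳ)(y_{t+3}−ȳ) = 11.8500
Denominator Σ(y_t−ȳ)² = 43.8400
r_3 = 11.8500 / 43.8400 = 0.270

0.270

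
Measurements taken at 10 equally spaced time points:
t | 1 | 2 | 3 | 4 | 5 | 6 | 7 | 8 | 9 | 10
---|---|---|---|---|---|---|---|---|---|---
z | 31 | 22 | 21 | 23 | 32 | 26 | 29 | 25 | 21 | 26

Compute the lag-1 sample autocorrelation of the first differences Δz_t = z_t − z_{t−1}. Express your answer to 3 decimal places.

-0.240

First differences Δz: -9, -1, 2, 9, -6, 3, -4, -4, 5
Mean of differences = -0.5556
Numerator Σ(Δz_t−Δz̄)(Δz_{t+1}−Δz̄) = -63.8642
Denominator Σ(Δz_t−Δz̄)² = 266.2222
r_1(Δz) = -63.8642 / 266.2222 = -0.240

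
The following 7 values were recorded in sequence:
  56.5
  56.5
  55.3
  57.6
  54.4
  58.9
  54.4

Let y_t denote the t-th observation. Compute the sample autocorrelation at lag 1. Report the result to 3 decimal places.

Mean ȳ = (56.5 + 56.5 + 55.3 + 57.6 + 54.4 + 58.9 + 54.4)/7 = 56.2286
Numerator Σ_{t=1}^{6}(y_t−ȳ)(y_{t+1}−ȳ) = -13.7294
Denominator Σ(y_t−ȳ)² = 16.7143
r_1 = -13.7294 / 16.7143 = -0.821

-0.821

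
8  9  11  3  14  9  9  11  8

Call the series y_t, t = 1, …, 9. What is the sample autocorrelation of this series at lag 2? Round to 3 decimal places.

Mean ȳ = (8 + 9 + 11 + 3 + 14 + 9 + 9 + 11 + 8)/9 = 9.1111
Σ(y_t−ȳ)(y_{t+2}−ȳ) = (-2.0988) + (0.6790) + (9.2346) + (0.6790) + (-0.5432) + (-0.2099) + (0.1235) = 7.8642
Denominator Σ(y_t−ȳ)² = 70.8889
r_2 = 7.8642 / 70.8889 = 0.111

0.111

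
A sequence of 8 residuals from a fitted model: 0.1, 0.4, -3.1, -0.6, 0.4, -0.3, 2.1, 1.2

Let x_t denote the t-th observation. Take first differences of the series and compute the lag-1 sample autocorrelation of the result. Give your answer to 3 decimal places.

-0.458

First differences Δx: 0.3, -3.5, 2.5, 1.0, -0.7, 2.4, -0.9
Mean of differences = 0.1571
Numerator Σ(Δx_t−Δx̄)(Δx_{t+1}−Δx̄) = -12.1318
Denominator Σ(Δx_t−Δx̄)² = 26.4771
r_1(Δx) = -12.1318 / 26.4771 = -0.458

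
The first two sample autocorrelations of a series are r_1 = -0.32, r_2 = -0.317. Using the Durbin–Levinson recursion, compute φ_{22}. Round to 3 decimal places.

-0.467

φ_{22} = (r_2 − r_1²) / (1 − r_1²)
r_1² = (-0.32)² = 0.1024
Numerator = -0.317 − 0.1024 = -0.4194; denominator = 1 − 0.1024 = 0.8976
φ_{22} = -0.4194 / 0.8976 = -0.467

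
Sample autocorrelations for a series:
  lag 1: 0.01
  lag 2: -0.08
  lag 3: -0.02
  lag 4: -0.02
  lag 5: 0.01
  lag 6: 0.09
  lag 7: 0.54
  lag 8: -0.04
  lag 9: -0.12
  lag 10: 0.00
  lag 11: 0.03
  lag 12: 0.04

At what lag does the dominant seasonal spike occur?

7

The largest autocorrelation is r_7 = 0.54; the remaining lags stay at or below 0.09.
The dominant spike at lag 7 indicates a seasonal period of 7.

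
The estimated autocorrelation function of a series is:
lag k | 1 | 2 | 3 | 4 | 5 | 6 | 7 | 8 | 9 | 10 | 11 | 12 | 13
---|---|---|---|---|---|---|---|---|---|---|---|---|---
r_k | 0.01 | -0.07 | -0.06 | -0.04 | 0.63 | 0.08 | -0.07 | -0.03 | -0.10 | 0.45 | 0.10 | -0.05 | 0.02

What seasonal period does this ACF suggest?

The largest autocorrelation is r_5 = 0.63, with a weaker echo at lag 10 (0.45); the remaining lags stay at or below 0.10.
The dominant spike at lag 5 indicates a seasonal period of 5.

5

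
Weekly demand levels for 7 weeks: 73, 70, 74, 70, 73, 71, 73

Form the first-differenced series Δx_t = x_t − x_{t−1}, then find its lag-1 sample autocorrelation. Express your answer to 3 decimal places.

-0.862

First differences Δx: -3, 4, -4, 3, -2, 2
Mean of differences = 0.0000
Numerator Σ(Δx_t−Δx̄)(Δx_{t+1}−Δx̄) = -50.0000
Denominator Σ(Δx_t−Δx̄)² = 58.0000
r_1(Δx) = -50.0000 / 58.0000 = -0.862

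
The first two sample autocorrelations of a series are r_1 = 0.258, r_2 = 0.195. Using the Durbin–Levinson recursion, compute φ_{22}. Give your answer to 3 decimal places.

φ_{22} = (r_2 − r_1²) / (1 − r_1²)
r_1² = (0.258)² = 0.066564
Numerator = 0.195 − 0.0666 = 0.1284; denominator = 1 − 0.0666 = 0.9334
φ_{22} = 0.1284 / 0.9334 = 0.138

0.138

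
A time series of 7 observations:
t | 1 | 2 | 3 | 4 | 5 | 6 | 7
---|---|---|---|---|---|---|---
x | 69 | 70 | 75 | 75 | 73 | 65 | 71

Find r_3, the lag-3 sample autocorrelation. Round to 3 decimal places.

-0.451

Mean x̄ = (69 + 70 + 75 + 75 + 73 + 65 + 71)/7 = 71.1429
Deviations from mean: -2.1429, -1.1429, 3.8571, 3.8571, 1.8571, -6.1429, -0.1429
Σ(x_t−x̄)(x_{t+3}−x̄) = (-8.2653) + (-2.1224) + (-23.6939) + (-0.5510) = -34.6327
Denominator Σ(x_t−x̄)² = 76.8571
r_3 = -34.6327 / 76.8571 = -0.451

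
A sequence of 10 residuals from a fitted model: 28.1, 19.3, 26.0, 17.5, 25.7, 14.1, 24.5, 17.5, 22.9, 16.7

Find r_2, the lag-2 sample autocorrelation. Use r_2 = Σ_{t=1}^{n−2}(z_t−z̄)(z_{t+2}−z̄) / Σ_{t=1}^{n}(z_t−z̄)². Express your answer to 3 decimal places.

Mean z̄ = (28.1 + 19.3 + 26.0 + 17.5 + 25.7 + 14.1 + 24.5 + 17.5 + 22.9 + 16.7)/10 = 21.2300
Numerator Σ_{t=1}^{8}(z_t−z̄)(z_{t+2}−z̄) = 151.4552
Denominator Σ(z_t−z̄)² = 206.3210
r_2 = 151.4552 / 206.3210 = 0.734

0.734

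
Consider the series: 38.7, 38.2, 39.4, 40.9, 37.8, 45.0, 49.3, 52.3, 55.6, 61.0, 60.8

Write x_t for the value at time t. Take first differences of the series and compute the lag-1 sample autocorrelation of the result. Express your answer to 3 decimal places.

-0.125

First differences Δx: -0.5, 1.2, 1.5, -3.1, 7.2, 4.3, 3.0, 3.3, 5.4, -0.2
Mean of differences = 2.2100
Numerator Σ(Δx_t−Δx̄)(Δx_{t+1}−Δx̄) = -10.5421
Denominator Σ(Δx_t−Δx̄)² = 84.1290
r_1(Δx) = -10.5421 / 84.1290 = -0.125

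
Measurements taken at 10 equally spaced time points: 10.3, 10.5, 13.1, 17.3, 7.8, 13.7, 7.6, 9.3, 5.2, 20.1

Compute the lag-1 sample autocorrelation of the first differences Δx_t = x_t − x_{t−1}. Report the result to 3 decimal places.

-0.465

First differences Δx: 0.2, 2.6, 4.2, -9.5, 5.9, -6.1, 1.7, -4.1, 14.9
Mean of differences = 1.0889
Numerator Σ(Δx_t−Δx̄)(Δx_{t+1}−Δx̄) = -194.3446
Denominator Σ(Δx_t−Δx̄)² = 417.7489
r_1(Δx) = -194.3446 / 417.7489 = -0.465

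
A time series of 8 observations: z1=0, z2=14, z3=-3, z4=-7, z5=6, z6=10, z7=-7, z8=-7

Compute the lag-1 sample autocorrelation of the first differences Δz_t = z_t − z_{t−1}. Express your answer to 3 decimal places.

-0.269

First differences Δz: 14, -17, -4, 13, 4, -17, 0
Mean of differences = -1.0000
Numerator Σ(Δz_t−Δz̄)(Δz_{t+1}−Δz̄) = -260.0000
Denominator Σ(Δz_t−Δz̄)² = 968.0000
r_1(Δz) = -260.0000 / 968.0000 = -0.269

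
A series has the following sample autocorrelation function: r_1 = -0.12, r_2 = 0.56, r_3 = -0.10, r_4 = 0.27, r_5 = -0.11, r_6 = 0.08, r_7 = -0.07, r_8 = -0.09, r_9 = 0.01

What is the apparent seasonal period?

The largest autocorrelation is r_2 = 0.56, with a weaker echo at lag 4 (0.27); the remaining lags stay at or below 0.08.
The dominant spike at lag 2 indicates a seasonal period of 2.

2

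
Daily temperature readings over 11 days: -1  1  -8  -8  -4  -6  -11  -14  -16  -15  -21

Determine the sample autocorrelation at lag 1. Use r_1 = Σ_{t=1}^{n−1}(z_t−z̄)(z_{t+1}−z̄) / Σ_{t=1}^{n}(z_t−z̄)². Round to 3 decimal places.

Mean z̄ = (-1 + 1 − 8 − 8 − 4 − 6 − 11 − 14 − 16 − 15 − 21)/11 = -9.3636
Numerator Σ_{t=1}^{10}(z_t−z̄)(z_{t+1}−z̄) = 263.8678
Denominator Σ(z_t−z̄)² = 456.5455
r_1 = 263.8678 / 456.5455 = 0.578

0.578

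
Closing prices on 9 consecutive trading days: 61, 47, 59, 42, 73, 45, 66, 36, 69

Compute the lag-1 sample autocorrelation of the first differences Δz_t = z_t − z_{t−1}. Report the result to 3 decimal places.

First differences Δz: -14, 12, -17, 31, -28, 21, -30, 33
Mean of differences = 1.0000
Numerator Σ(Δz_t−Δz̄)(Δz_{t+1}−Δz̄) = -3965.0000
Denominator Σ(Δz_t−Δz̄)² = 4796.0000
r_1(Δz) = -3965.0000 / 4796.0000 = -0.827

-0.827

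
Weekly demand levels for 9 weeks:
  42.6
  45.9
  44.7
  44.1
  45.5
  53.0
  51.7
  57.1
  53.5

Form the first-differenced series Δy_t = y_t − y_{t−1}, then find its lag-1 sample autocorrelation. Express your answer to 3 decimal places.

-0.470

First differences Δy: 3.3, -1.2, -0.6, 1.4, 7.5, -1.3, 5.4, -3.6
Mean of differences = 1.3625
Numerator Σ(Δy_t−Δȳ)(Δy_{t+1}−Δȳ) = -46.9064
Denominator Σ(Δy_t−Δȳ)² = 99.8588
r_1(Δy) = -46.9064 / 99.8588 = -0.470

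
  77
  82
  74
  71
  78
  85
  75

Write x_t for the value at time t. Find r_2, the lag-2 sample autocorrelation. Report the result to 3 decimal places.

Mean x̄ = (77 + 82 + 74 + 71 + 78 + 85 + 75)/7 = 77.4286
Σ(x_t−x̄)(x_{t+2}−x̄) = (1.4694) + (-29.3878) + (-1.9592) + (-48.6735) + (-1.3878) = -79.9388
Denominator Σ(x_t−x̄)² = 137.7143
r_2 = -79.9388 / 137.7143 = -0.580

-0.580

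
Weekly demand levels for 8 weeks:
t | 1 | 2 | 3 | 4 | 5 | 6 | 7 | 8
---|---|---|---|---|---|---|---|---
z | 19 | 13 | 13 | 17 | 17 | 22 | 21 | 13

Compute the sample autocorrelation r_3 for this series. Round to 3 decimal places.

Mean z̄ = (19 + 13 + 13 + 17 + 17 + 22 + 21 + 13)/8 = 16.8750
Deviations from mean: 2.1250, -3.8750, -3.8750, 0.1250, 0.1250, 5.1250, 4.1250, -3.8750
Σ(z_t−z̄)(z_{t+3}−z̄) = (0.2656) + (-0.4844) + (-19.8594) + (0.5156) + (-0.4844) = -20.0469
Denominator Σ(z_t−z̄)² = 92.8750
r_3 = -20.0469 / 92.8750 = -0.216

-0.216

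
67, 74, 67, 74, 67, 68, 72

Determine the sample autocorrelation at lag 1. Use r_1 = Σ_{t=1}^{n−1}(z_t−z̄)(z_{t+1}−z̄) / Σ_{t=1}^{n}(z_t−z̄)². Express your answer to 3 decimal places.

Mean z̄ = (67 + 74 + 67 + 74 + 67 + 68 + 72)/7 = 69.8571
Σ(z_t−z̄)(z_{t+1}−z̄) = (-11.8367) + (-11.8367) + (-11.8367) + (-11.8367) + (5.3061) + (-3.9796) = -46.0204
Denominator Σ(z_t−z̄)² = 66.8571
r_1 = -46.0204 / 66.8571 = -0.688

-0.688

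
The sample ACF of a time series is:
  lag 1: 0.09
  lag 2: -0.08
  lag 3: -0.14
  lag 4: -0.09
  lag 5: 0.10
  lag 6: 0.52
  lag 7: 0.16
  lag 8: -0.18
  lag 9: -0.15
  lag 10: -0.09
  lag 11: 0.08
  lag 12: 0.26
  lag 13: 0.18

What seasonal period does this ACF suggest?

6

The largest autocorrelation is r_6 = 0.52, with a weaker echo at lag 12 (0.26); the remaining lags stay at or below 0.18.
The dominant spike at lag 6 indicates a seasonal period of 6.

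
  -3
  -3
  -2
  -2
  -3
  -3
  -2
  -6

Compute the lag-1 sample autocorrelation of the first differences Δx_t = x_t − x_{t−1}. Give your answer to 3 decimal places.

First differences Δx: 0, 1, 0, -1, 0, 1, -4
Mean of differences = -0.4286
Numerator Σ(Δx_t−Δx̄)(Δx_{t+1}−Δx̄) = -3.7551
Denominator Σ(Δx_t−Δx̄)² = 17.7143
r_1(Δx) = -3.7551 / 17.7143 = -0.212

-0.212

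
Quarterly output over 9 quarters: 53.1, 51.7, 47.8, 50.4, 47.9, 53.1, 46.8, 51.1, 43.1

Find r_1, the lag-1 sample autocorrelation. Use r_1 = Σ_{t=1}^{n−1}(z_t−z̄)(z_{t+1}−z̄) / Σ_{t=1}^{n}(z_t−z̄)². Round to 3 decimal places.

Mean z̄ = (53.1 + 51.7 + 47.8 + 50.4 + 47.9 + 53.1 + 46.8 + 51.1 + 43.1)/9 = 49.4444
Numerator Σ_{t=1}^{8}(z_t−z̄)(z_{t+1}−z̄) = -28.7053
Denominator Σ(z_t−z̄)² = 87.8022
r_1 = -28.7053 / 87.8022 = -0.327

-0.327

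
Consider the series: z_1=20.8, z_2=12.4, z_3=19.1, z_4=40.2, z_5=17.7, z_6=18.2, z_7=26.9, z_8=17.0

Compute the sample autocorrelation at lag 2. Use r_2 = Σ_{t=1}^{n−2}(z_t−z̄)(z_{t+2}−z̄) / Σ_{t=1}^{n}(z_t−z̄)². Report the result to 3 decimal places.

-0.442

Mean z̄ = (20.8 + 12.4 + 19.1 + 40.2 + 17.7 + 18.2 + 26.9 + 17.0)/8 = 21.5375
Deviations from mean: -0.7375, -9.1375, -2.4375, 18.6625, -3.8375, -3.3375, 5.3625, -4.5375
Σ(z_t−z̄)(z_{t+2}−z̄) = (1.7977) + (-170.5286) + (9.3539) + (-62.2861) + (-20.5786) + (15.1439) = -227.0978
Denominator Σ(z_t−z̄)² = 513.4788
r_2 = -227.0978 / 513.4788 = -0.442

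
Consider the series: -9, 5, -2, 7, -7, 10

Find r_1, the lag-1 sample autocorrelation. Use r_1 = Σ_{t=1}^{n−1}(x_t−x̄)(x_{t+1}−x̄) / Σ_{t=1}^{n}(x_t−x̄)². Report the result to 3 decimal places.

Mean x̄ = (-9 + 5 − 2 + 7 − 7 + 10)/6 = 0.6667
Deviations from mean: -9.6667, 4.3333, -2.6667, 6.3333, -7.6667, 9.3333
Numerator Σ_{t=1}^{5}(x_t−x̄)(x_{t+1}−x̄) = -190.4444
Denominator Σ(x_t−x̄)² = 305.3333
r_1 = -190.4444 / 305.3333 = -0.624

-0.624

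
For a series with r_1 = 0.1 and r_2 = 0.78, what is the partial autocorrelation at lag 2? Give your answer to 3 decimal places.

0.778

φ_{22} = (r_2 − r_1²) / (1 − r_1²)
r_1² = (0.1)² = 0.01
Numerator = 0.78 − 0.0100 = 0.7700; denominator = 1 − 0.0100 = 0.9900
φ_{22} = 0.7700 / 0.9900 = 0.778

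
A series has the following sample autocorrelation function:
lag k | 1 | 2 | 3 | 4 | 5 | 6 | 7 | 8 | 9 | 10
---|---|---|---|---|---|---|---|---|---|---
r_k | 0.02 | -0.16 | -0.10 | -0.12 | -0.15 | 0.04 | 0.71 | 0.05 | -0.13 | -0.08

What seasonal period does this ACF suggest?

7

The largest autocorrelation is r_7 = 0.71; the remaining lags stay at or below 0.05.
The dominant spike at lag 7 indicates a seasonal period of 7.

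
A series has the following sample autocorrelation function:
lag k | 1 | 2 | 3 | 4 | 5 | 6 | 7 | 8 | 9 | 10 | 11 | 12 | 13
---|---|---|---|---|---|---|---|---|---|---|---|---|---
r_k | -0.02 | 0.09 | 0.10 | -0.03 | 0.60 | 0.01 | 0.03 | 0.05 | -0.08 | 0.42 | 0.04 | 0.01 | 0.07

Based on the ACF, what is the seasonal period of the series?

The largest autocorrelation is r_5 = 0.60, with a weaker echo at lag 10 (0.42); the remaining lags stay at or below 0.10.
The dominant spike at lag 5 indicates a seasonal period of 5.

5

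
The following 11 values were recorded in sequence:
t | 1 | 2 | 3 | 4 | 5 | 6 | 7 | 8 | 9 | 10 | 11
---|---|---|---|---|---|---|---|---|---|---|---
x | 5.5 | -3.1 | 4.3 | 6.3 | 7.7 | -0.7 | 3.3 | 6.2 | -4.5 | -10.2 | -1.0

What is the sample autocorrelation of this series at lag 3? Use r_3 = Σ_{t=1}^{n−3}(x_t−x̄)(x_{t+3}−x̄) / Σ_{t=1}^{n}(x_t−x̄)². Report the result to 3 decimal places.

Mean x̄ = (5.5 − 3.1 + 4.3 + 6.3 + 7.7 − 0.7 + 3.3 + 6.2 − 4.5 − 10.2 − 1.0)/11 = 1.2545
Numerator Σ_{t=1}^{8}(x_t−x̄)(x_{t+3}−x̄) = 6.2647
Denominator Σ(x_t−x̄)² = 315.1273
r_3 = 6.2647 / 315.1273 = 0.020

0.020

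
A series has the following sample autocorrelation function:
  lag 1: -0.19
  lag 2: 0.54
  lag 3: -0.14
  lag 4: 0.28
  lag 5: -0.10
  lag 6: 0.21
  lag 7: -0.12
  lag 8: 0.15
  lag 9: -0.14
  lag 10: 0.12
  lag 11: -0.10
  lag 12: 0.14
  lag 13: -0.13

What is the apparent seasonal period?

The largest autocorrelation is r_2 = 0.54, with weaker echoes at lags 4 (0.28), 6 (0.21) and 8 (0.15); the remaining lags stay at or below 0.14.
The dominant spike at lag 2 indicates a seasonal period of 2.

2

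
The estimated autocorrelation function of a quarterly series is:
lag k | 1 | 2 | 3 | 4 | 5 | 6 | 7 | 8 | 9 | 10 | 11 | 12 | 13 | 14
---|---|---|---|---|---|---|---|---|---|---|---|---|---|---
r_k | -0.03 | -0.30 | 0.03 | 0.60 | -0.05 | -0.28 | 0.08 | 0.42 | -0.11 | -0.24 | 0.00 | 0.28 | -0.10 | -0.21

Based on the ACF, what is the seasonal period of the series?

4

The largest autocorrelation is r_4 = 0.60, with weaker echoes at lags 8 (0.42) and 12 (0.28); the remaining lags stay at or below 0.08.
The dominant spike at lag 4 indicates a seasonal period of 4.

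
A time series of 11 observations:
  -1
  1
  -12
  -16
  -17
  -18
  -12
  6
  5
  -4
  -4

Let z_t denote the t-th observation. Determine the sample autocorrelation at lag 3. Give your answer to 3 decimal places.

-0.336

Mean z̄ = (-1 + 1 − 12 − 16 − 17 − 18 − 12 + 6 + 5 − 4 − 4)/11 = -6.5455
Numerator Σ_{t=1}^{8}(z_t−z̄)(z_{t+3}−z̄) = -262.6198
Denominator Σ(z_t−z̄)² = 780.7273
r_3 = -262.6198 / 780.7273 = -0.336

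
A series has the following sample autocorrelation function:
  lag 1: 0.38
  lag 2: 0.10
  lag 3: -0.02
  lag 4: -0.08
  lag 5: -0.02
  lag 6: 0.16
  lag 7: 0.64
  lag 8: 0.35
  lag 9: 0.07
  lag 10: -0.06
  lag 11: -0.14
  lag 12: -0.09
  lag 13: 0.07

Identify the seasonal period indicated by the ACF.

The largest autocorrelation is r_7 = 0.64; the remaining lags stay at or below 0.38. The elevated value at lag 1 (0.38), dropping to 0.10 at lag 2, reflects decaying short-term dependence rather than seasonality.
The dominant spike at lag 7 indicates a seasonal period of 7.

7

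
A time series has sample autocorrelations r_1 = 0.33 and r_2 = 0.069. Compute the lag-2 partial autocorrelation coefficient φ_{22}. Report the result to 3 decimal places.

-0.045

φ_{22} = (r_2 − r_1²) / (1 − r_1²)
r_1² = (0.33)² = 0.1089
Numerator = 0.069 − 0.1089 = -0.0399; denominator = 1 − 0.1089 = 0.8911
φ_{22} = -0.0399 / 0.8911 = -0.045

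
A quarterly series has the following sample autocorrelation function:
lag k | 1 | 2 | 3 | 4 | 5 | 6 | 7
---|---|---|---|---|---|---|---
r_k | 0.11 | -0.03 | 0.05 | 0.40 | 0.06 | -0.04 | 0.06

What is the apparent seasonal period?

4

The largest autocorrelation is r_4 = 0.40; the remaining lags stay at or below 0.11.
The dominant spike at lag 4 indicates a seasonal period of 4.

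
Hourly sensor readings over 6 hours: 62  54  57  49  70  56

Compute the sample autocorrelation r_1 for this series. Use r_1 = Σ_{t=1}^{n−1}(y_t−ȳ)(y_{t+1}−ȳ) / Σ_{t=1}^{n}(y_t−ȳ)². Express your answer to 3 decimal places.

-0.515

Mean ȳ = (62 + 54 + 57 + 49 + 70 + 56)/6 = 58.0000
Deviations from mean: 4.0000, -4.0000, -1.0000, -9.0000, 12.0000, -2.0000
Numerator Σ_{t=1}^{5}(y_t−ȳ)(y_{t+1}−ȳ) = -135.0000
Denominator Σ(y_t−ȳ)² = 262.0000
r_1 = -135.0000 / 262.0000 = -0.515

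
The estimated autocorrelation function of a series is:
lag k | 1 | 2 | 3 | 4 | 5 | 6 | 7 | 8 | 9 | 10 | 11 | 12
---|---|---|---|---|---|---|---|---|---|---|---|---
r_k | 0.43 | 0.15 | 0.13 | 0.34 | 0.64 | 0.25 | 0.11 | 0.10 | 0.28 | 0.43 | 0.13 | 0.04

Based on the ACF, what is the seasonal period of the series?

The largest autocorrelation is r_5 = 0.64; the remaining lags stay at or below 0.43. The elevated value at lag 1 (0.43), dropping to 0.15 at lag 2, reflects decaying short-term dependence rather than seasonality.
The dominant spike at lag 5 indicates a seasonal period of 5.

5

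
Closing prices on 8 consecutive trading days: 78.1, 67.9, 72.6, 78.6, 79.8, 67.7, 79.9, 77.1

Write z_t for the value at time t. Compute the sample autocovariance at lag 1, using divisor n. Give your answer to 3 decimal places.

Mean z̄ = (78.1 + 67.9 + 72.6 + 78.6 + 79.8 + 67.7 + 79.9 + 77.1)/8 = 75.2125
Deviations: 2.8875, -7.3125, -2.6125, 3.3875, 4.5875, -7.5125, 4.6875, 1.8875
Σ_{t=1}^{7}(z_t−z̄)(z_{t+1}−z̄) = -56.1514
γ_1 = -56.1514 / 8 = -7.019

-7.019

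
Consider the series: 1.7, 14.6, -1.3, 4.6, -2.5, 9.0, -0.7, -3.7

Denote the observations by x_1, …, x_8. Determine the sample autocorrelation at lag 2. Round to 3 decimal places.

Mean x̄ = (1.7 + 14.6 − 1.3 + 4.6 − 2.5 + 9.0 − 0.7 − 3.7)/8 = 2.7125
Deviations from mean: -1.0125, 11.8875, -4.0125, 1.8875, -5.2125, 6.2875, -3.4125, -6.4125
Σ(x_t−x̄)(x_{t+2}−x̄) = (4.0627) + (22.4377) + (20.9152) + (11.8677) + (17.7877) + (-40.3186) = 36.7522
Denominator Σ(x_t−x̄)² = 281.4688
r_2 = 36.7522 / 281.4688 = 0.131

0.131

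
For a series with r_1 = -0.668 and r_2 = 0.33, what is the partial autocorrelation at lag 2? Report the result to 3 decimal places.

-0.210

φ_{22} = (r_2 − r_1²) / (1 − r_1²)
r_1² = (-0.668)² = 0.446224
Numerator = 0.33 − 0.4462 = -0.1162; denominator = 1 − 0.4462 = 0.5538
φ_{22} = -0.1162 / 0.5538 = -0.210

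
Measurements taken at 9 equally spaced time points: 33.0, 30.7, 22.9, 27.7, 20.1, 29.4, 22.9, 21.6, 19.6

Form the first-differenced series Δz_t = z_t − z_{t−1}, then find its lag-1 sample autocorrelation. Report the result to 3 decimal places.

First differences Δz: -2.3, -7.8, 4.8, -7.6, 9.3, -6.5, -1.3, -2.0
Mean of differences = -1.6750
Numerator Σ(Δz_t−Δz̄)(Δz_{t+1}−Δz̄) = -194.1081
Denominator Σ(Δz_t−Δz̄)² = 258.9150
r_1(Δz) = -194.1081 / 258.9150 = -0.750

-0.750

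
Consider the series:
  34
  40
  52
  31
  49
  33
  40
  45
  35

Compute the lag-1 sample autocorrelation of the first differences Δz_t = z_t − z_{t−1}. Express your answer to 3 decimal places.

-0.708

First differences Δz: 6, 12, -21, 18, -16, 7, 5, -10
Mean of differences = 0.1250
Numerator Σ(Δz_t−Δz̄)(Δz_{t+1}−Δz̄) = -973.6406
Denominator Σ(Δz_t−Δz̄)² = 1374.8750
r_1(Δz) = -973.6406 / 1374.8750 = -0.708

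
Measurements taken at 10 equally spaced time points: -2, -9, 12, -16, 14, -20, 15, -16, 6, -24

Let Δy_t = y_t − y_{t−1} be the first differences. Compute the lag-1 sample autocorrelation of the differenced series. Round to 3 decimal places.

-0.903

First differences Δy: -7, 21, -28, 30, -34, 35, -31, 22, -30
Mean of differences = -2.4444
Numerator Σ(Δy_t−Δȳ)(Δy_{t+1}−Δȳ) = -6181.3086
Denominator Σ(Δy_t−Δȳ)² = 6846.2222
r_1(Δy) = -6181.3086 / 6846.2222 = -0.903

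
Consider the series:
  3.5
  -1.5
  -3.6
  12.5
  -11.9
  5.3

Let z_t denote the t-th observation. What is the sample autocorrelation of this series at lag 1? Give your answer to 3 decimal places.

-0.725

Mean z̄ = (3.5 − 1.5 − 3.6 + 12.5 − 11.9 + 5.3)/6 = 0.7167
Deviations from mean: 2.7833, -2.2167, -4.3167, 11.7833, -12.6167, 4.5833
Σ(z_t−z̄)(z_{t+1}−z̄) = (-6.1697) + (9.5686) + (-50.8647) + (-148.6664) + (-57.8264) = -253.9586
Denominator Σ(z_t−z̄)² = 350.3283
r_1 = -253.9586 / 350.3283 = -0.725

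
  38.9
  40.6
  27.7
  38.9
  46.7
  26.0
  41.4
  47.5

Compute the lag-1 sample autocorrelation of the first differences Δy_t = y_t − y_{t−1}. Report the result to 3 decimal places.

First differences Δy: 1.7, -12.9, 11.2, 7.8, -20.7, 15.4, 6.1
Mean of differences = 1.2286
Numerator Σ(Δy_t−Δȳ)(Δy_{t+1}−Δȳ) = -467.8422
Denominator Σ(Δy_t−Δȳ)² = 1047.8743
r_1(Δy) = -467.8422 / 1047.8743 = -0.446

-0.446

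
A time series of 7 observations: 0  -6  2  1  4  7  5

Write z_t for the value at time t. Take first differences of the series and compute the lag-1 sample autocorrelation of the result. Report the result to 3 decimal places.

First differences Δz: -6, 8, -1, 3, 3, -2
Mean of differences = 0.8333
Numerator Σ(Δz_t−Δz̄)(Δz_{t+1}−Δz̄) = -67.5278
Denominator Σ(Δz_t−Δz̄)² = 118.8333
r_1(Δz) = -67.5278 / 118.8333 = -0.568

-0.568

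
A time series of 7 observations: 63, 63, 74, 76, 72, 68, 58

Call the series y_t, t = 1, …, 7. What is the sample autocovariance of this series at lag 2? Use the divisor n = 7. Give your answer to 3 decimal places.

-11.574

Mean ȳ = (63 + 63 + 74 + 76 + 72 + 68 + 58)/7 = 67.7143
Σ_{t=1}^{5}(y_t−ȳ)(y_{t+2}−ȳ) = -81.0204
γ_2 = -81.0204 / 7 = -11.574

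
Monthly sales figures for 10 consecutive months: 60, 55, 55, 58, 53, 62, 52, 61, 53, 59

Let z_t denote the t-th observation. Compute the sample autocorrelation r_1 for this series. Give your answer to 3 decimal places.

Mean z̄ = (60 + 55 + 55 + 58 + 53 + 62 + 52 + 61 + 53 + 59)/10 = 56.8000
Numerator Σ_{t=1}^{9}(z_t−z̄)(z_{t+1}−z̄) = -98.4400
Denominator Σ(z_t−z̄)² = 119.6000
r_1 = -98.4400 / 119.6000 = -0.823

-0.823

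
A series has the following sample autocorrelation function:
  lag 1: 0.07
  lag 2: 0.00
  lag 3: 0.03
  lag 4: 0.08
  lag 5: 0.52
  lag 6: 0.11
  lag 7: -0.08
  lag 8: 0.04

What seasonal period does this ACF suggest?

5

The largest autocorrelation is r_5 = 0.52; the remaining lags stay at or below 0.11.
The dominant spike at lag 5 indicates a seasonal period of 5.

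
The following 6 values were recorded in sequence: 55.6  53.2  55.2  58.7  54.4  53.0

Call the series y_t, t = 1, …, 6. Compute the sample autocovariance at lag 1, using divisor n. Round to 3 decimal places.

Mean ȳ = (55.6 + 53.2 + 55.2 + 58.7 + 54.4 + 53.0)/6 = 55.0167
Deviations: 0.5833, -1.8167, 0.1833, 3.6833, -0.6167, -2.0167
Σ_{t=1}^{5}(y_t−ȳ)(y_{t+1}−ȳ) = -1.7453
γ_1 = -1.7453 / 6 = -0.291

-0.291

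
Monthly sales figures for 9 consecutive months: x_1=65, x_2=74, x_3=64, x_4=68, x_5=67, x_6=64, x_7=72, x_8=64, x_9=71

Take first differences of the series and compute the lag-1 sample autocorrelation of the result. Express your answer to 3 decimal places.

-0.706

First differences Δx: 9, -10, 4, -1, -3, 8, -8, 7
Mean of differences = 0.7500
Numerator Σ(Δx_t−Δx̄)(Δx_{t+1}−Δx̄) = -268.0625
Denominator Σ(Δx_t−Δx̄)² = 379.5000
r_1(Δx) = -268.0625 / 379.5000 = -0.706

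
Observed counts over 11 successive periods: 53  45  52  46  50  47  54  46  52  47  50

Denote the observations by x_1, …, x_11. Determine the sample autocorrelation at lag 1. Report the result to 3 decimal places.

Mean x̄ = (53 + 45 + 52 + 46 + 50 + 47 + 54 + 46 + 52 + 47 + 50)/11 = 49.2727
Numerator Σ_{t=1}^{10}(x_t−x̄)(x_{t+1}−x̄) = -83.5289
Denominator Σ(x_t−x̄)² = 102.1818
r_1 = -83.5289 / 102.1818 = -0.817

-0.817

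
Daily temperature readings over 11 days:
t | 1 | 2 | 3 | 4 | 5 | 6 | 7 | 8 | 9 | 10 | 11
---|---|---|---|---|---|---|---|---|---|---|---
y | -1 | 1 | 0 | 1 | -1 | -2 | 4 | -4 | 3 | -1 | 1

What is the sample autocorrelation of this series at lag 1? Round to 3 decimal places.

Mean ȳ = (-1 + 1 + 0 + 1 − 1 − 2 + 4 − 4 + 3 − 1 + 1)/11 = 0.0909
Numerator Σ_{t=1}^{10}(y_t−ȳ)(y_{t+1}−ȳ) = -40.0992
Denominator Σ(y_t−ȳ)² = 50.9091
r_1 = -40.0992 / 50.9091 = -0.788

-0.788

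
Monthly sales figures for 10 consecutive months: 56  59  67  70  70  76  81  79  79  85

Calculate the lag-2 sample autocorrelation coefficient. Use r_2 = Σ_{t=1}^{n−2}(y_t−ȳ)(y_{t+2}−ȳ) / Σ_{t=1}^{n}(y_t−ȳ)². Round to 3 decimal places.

Mean ȳ = (56 + 59 + 67 + 70 + 70 + 76 + 81 + 79 + 79 + 85)/10 = 72.2000
Numerator Σ_{t=1}^{8}(y_t−ȳ)(y_{t+2}−ȳ) = 269.7200
Denominator Σ(y_t−ȳ)² = 821.6000
r_2 = 269.7200 / 821.6000 = 0.328

0.328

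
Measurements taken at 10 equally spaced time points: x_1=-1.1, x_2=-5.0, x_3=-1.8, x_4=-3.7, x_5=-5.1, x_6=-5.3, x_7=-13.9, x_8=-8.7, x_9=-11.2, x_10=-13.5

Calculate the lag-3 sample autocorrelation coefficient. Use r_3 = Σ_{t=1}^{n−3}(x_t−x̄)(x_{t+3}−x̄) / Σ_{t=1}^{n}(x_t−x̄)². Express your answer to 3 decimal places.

0.226

Mean x̄ = (-1.1 − 5.0 − 1.8 − 3.7 − 5.1 − 5.3 − 13.9 − 8.7 − 11.2 − 13.5)/10 = -6.9300
Numerator Σ_{t=1}^{7}(x_t−x̄)(x_{t+3}−x̄) = 43.8053
Denominator Σ(x_t−x̄)² = 193.5810
r_3 = 43.8053 / 193.5810 = 0.226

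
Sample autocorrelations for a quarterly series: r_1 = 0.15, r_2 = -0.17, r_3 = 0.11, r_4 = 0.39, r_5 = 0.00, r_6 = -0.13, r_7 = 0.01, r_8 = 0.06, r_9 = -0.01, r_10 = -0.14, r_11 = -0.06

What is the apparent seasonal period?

The largest autocorrelation is r_4 = 0.39; the remaining lags stay at or below 0.15.
The dominant spike at lag 4 indicates a seasonal period of 4.

4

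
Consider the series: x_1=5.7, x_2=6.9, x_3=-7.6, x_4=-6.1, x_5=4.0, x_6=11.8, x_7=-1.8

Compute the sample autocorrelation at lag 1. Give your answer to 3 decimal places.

0.048

Mean x̄ = (5.7 + 6.9 − 7.6 − 6.1 + 4.0 + 11.8 − 1.8)/7 = 1.8429
Deviations from mean: 3.8571, 5.0571, -9.4429, -7.9429, 2.1571, 9.9571, -3.6429
Σ(x_t−x̄)(x_{t+1}−x̄) = (19.5061) + (-47.7539) + (75.0033) + (-17.1339) + (21.4790) + (-36.2724) = 14.8282
Denominator Σ(x_t−x̄)² = 309.7771
r_1 = 14.8282 / 309.7771 = 0.048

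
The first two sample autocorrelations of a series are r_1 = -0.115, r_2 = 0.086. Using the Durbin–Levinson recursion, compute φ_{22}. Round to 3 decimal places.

0.074

φ_{22} = (r_2 − r_1²) / (1 − r_1²)
r_1² = (-0.115)² = 0.013225
Numerator = 0.086 − 0.0132 = 0.0728; denominator = 1 − 0.0132 = 0.9868
φ_{22} = 0.0728 / 0.9868 = 0.074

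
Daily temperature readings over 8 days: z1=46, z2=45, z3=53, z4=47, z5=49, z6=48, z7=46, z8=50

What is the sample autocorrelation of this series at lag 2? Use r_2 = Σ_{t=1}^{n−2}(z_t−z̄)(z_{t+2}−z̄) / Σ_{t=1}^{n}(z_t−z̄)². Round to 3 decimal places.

Mean z̄ = (46 + 45 + 53 + 47 + 49 + 48 + 46 + 50)/8 = 48.0000
Deviations from mean: -2.0000, -3.0000, 5.0000, -1.0000, 1.0000, 0.0000, -2.0000, 2.0000
Σ(z_t−z̄)(z_{t+2}−z̄) = (-10.0000) + (3.0000) + (5.0000) + (0.0000) + (-2.0000) + (0.0000) = -4.0000
Denominator Σ(z_t−z̄)² = 48.0000
r_2 = -4.0000 / 48.0000 = -0.083

-0.083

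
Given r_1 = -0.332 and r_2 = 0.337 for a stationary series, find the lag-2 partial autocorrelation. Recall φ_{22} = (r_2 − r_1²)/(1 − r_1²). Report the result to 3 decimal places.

φ_{22} = (r_2 − r_1²) / (1 − r_1²)
r_1² = (-0.332)² = 0.110224
Numerator = 0.337 − 0.1102 = 0.2268; denominator = 1 − 0.1102 = 0.8898
φ_{22} = 0.2268 / 0.8898 = 0.255

0.255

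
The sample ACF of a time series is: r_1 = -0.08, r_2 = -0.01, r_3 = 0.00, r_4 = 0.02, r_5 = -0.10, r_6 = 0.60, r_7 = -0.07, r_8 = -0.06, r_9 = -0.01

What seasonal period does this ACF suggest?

The largest autocorrelation is r_6 = 0.60; the remaining lags stay at or below 0.02.
The dominant spike at lag 6 indicates a seasonal period of 6.

6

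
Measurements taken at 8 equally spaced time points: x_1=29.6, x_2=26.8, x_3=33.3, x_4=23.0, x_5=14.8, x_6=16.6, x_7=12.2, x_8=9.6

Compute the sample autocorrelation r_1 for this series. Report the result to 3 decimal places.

Mean x̄ = (29.6 + 26.8 + 33.3 + 23.0 + 14.8 + 16.6 + 12.2 + 9.6)/8 = 20.7375
Deviations from mean: 8.8625, 6.0625, 12.5625, 2.2625, -5.9375, -4.1375, -8.5375, -11.1375
Σ(x_t−x̄)(x_{t+1}−x̄) = (53.7289) + (76.1602) + (28.4227) + (-13.4336) + (24.5664) + (35.3239) + (95.0864) = 299.8548
Denominator Σ(x_t−x̄)² = 527.5388
r_1 = 299.8548 / 527.5388 = 0.568

0.568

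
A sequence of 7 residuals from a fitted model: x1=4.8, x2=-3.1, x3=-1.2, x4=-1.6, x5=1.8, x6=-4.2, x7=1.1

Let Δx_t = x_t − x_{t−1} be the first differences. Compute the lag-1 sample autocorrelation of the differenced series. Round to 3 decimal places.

First differences Δx: -7.9, 1.9, -0.4, 3.4, -6.0, 5.3
Mean of differences = -0.6167
Numerator Σ(Δx_t−Δx̄)(Δx_{t+1}−Δx̄) = -70.3886
Denominator Σ(Δx_t−Δx̄)² = 139.5483
r_1(Δx) = -70.3886 / 139.5483 = -0.504

-0.504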